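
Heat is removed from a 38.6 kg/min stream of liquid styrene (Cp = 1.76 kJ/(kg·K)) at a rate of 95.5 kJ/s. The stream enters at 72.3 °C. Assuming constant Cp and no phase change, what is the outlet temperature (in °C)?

T_out = -12.0 °C

Q = 95.5 kJ/s = 5730 kJ/min
ΔT = Q/(ṁ·Cp) = 5730/(38.6×1.76) = 84.344 K
T_out = 72.3 − 84.344 = -12.044 °C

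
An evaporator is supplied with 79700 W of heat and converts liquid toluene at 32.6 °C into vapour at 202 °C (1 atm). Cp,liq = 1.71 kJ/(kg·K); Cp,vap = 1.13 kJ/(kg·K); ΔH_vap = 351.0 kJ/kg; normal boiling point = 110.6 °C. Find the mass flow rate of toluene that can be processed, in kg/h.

Δh = 1.71×(110.6−32.6) + 351.0 + 1.13×(202−110.6) = 587.66 kJ/kg
Q = 79700 W = 79.7 kJ/s = 286920 kJ/h
ṁ = Q/Δh = 286920 / 587.66 = 488.24 kg/h

ṁ = 488 kg/h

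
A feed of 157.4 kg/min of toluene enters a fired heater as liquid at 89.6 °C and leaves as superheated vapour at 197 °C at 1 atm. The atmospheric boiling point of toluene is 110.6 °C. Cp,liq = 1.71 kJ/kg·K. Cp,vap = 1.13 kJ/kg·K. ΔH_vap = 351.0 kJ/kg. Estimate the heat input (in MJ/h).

liquid 89.6→110.6 °C: 35.91 kJ/kg
vaporisation at 110.6 °C: 351 kJ/kg
vapour 110.6→197 °C: 97.632 kJ/kg
Δh = 35.91 + 351 + 97.632 = 484.54 kJ/kg
Q = ṁ·Δh = 157.4 kg/min × 484.54 kJ/kg = 76267 kJ/min
|Q| = 1271.1 kW = 4576 MJ/h

Q = 4580 MJ/h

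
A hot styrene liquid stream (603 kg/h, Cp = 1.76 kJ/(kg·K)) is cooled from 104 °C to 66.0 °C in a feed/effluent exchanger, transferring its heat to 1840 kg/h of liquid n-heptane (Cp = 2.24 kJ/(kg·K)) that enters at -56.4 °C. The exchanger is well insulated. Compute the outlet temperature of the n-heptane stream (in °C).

T_c,out = -46.6 °C

Heat released by hot stream: Q = 603 × 1.76 × (104 − 66.0) = 40329 kJ/h
Energy balance on cold side (adiabatic exchanger): Q = ṁ_c·Cp_c·(T_c,out − T_c,in)
T_c,out = -56.4 + 40329/(1840 × 2.24) = -46.615 °C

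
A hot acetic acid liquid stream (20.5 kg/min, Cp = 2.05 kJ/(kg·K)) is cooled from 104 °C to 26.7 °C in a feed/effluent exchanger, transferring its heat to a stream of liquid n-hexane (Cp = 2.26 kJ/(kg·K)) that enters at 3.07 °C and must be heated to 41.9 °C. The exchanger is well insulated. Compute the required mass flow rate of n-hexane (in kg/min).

ṁ_c = 37.0 kg/min

Heat released by hot stream: Q = 20.5 × 2.05 × (104 − 26.7) = 3248.5 kJ/min
Energy balance on cold side (adiabatic exchanger): Q = ṁ_c·Cp_c·(T_c,out − T_c,in)
ṁ_c = 3248.5 / [2.26 × (41.9 − 3.07)] = 37.018 kg/min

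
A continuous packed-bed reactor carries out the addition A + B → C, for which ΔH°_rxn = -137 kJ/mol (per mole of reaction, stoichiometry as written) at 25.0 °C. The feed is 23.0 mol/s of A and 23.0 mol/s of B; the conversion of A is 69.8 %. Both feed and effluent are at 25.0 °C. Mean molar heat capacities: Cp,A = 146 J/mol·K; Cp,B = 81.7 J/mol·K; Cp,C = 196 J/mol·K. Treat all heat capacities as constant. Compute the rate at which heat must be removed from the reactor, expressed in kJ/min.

Extent of reaction ξ = 0.698 × 23.0 = 16.054 mol/s
Reaction term: ξ·ΔH°_rxn = 16.054 × -137 = -2199.4 kJ/s
Q = ΔH = -2199.4 kJ/s = -2199.4 kW
Heat removed = 131960 kJ/min

Q_out = 132000 kJ/min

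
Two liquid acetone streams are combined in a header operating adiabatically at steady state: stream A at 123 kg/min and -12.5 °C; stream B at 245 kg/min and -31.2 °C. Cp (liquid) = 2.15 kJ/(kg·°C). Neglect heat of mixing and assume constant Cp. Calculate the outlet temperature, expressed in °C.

No heat crosses the boundary, so H_out = H_in.
T_out = Σ ṁᵢCp,ᵢTᵢ / Σ ṁᵢCp,ᵢ
      = -19740 / 791.2 = -24.95 °C

T_out = -24.9 °C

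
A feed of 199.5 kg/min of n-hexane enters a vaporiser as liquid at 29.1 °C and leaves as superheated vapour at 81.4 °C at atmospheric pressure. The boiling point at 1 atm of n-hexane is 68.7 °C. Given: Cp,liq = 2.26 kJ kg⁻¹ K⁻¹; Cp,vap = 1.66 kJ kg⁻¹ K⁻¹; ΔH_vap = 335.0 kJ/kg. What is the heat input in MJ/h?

liquid 29.1→68.7 °C: 89.496 kJ/kg
vaporisation at 68.7 °C: 335 kJ/kg
vapour 68.7→81.4 °C: 21.082 kJ/kg
Δh = 89.496 + 335 + 21.082 = 445.58 kJ/kg
Q = ṁ·Δh = 199.5 kg/min × 445.58 kJ/kg = 88893 kJ/min
|Q| = 1481.5 kW = 5333.6 MJ/h

Q = 5330 MJ/h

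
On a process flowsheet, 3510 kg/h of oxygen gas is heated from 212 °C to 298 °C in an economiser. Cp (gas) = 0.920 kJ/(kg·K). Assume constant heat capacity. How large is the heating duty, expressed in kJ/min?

Q = 4630 kJ/min

Q = ṁ·Cp·ΔT = 3510 × 0.920 × (298 − 212) = 277710 kJ/h
Converting: 277710 / 3600 s = 77.142 kW
Heating duty = 4628.5 kJ/min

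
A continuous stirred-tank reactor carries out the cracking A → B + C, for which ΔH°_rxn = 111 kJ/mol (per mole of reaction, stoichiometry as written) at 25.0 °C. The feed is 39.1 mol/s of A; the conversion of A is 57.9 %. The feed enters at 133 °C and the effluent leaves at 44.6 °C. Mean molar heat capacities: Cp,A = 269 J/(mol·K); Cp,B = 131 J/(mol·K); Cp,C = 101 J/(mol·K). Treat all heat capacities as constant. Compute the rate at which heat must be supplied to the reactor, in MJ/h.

Extent of reaction ξ = 0.579 × 39.1 = 22.639 mol/s
Reaction term: ξ·ΔH°_rxn = 22.639 × 111 = 2512.9 kJ/s
Sensible, feed 133→25 °C: -1135.9 kJ/s
Outlet flows (mol/s): A 16.461, B 22.639, C 22.639
Sensible, products 25→44.6 °C: 189.73 kJ/s
Q = ΔH = 1566.7 kJ/s = 1566.7 kW
Heat supplied = 5640.2 MJ/h

Q_in = 5640 MJ/h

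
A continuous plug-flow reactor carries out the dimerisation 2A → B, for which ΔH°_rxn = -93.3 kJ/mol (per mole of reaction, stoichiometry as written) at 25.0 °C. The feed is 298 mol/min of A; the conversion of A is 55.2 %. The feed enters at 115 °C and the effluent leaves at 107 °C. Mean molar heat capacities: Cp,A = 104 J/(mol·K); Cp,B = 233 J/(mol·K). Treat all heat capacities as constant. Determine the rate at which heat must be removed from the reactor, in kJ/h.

Extent of reaction ξ = 0.552 × 298 / 2 = 82.248 mol/min
Reaction term: ξ·ΔH°_rxn = 82.248 × -93.3 = -7673.7 kJ/min
Sensible, feed 115→25 °C: -2789.3 kJ/min
Outlet flows (mol/min): A 133.5, B 82.248
Sensible, products 25→107 °C: 2710 kJ/min
Q = ΔH = -7753.1 kJ/min = -129.22 kW
Heat removed = 465180 kJ/h

Q_out = 465000 kJ/h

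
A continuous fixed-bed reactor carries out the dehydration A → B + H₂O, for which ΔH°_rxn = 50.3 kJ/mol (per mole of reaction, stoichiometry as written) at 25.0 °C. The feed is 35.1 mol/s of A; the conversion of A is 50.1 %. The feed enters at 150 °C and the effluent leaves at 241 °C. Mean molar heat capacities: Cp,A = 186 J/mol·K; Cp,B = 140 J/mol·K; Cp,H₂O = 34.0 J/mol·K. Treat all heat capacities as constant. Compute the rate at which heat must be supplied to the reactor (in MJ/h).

Q_in = 5160 MJ/h

Extent of reaction ξ = 0.501 × 35.1 = 17.585 mol/s
Reaction term: ξ·ΔH°_rxn = 17.585 × 50.3 = 884.53 kJ/s
Sensible, feed 150→25 °C: -816.08 kJ/s
Outlet flows (mol/s): A 17.515, B 17.585, H₂O 17.585
Sensible, products 25→241 °C: 1364.6 kJ/s
Q = ΔH = 1433.1 kJ/s = 1433.1 kW
Heat supplied = 5159 MJ/h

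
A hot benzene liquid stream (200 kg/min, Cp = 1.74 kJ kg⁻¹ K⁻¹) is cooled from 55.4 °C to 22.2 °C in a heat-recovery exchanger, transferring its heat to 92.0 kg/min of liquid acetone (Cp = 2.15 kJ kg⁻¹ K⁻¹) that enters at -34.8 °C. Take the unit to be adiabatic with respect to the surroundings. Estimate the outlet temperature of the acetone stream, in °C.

Heat released by hot stream: Q = 200 × 1.74 × (55.4 − 22.2) = 11554 kJ/min
Energy balance on cold side (adiabatic exchanger): Q = ṁ_c·Cp_c·(T_c,out − T_c,in)
T_c,out = -34.8 + 11554/(92.0 × 2.15) = 23.611 °C

T_c,out = 23.6 °C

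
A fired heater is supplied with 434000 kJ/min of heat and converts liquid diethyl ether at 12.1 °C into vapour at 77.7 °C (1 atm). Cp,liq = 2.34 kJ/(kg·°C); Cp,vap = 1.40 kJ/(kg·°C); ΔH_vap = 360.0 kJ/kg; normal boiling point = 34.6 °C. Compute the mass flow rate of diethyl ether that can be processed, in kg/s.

ṁ = 15.3 kg/s

Δh = 2.34×(34.6−12.1) + 360.0 + 1.40×(77.7−34.6) = 472.99 kJ/kg
Q = 434000 kJ/min = 7233.3 kJ/s = 7233.3 kJ/s
ṁ = Q/Δh = 7233.3 / 472.99 = 15.293 kg/s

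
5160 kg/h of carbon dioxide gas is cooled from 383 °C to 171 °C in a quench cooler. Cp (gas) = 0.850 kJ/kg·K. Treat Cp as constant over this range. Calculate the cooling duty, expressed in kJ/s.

Q_c = 258 kJ/s

Q = ṁ·Cp·ΔT = 5160 × 0.850 × (171 − 383) = -929830 kJ/h
Converting: 929830 / 3600 s = 258.29 kW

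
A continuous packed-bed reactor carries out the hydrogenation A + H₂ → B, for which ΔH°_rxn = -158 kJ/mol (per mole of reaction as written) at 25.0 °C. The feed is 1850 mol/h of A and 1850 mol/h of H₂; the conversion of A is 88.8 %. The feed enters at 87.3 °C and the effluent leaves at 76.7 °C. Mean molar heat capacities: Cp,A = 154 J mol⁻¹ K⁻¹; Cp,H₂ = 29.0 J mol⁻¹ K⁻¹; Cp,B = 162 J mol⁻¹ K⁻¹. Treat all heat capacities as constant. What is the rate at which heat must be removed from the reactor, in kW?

Q_out = 73.6 kW

Extent of reaction ξ = 0.888 × 1850 = 1642.8 mol/h
Reaction term: ξ·ΔH°_rxn = 1642.8 × -158 = -259560 kJ/h
Sensible, feed 87.3→25 °C: -21092 kJ/h
Outlet flows (mol/h): A 207.2, H₂ 207.2, B 1642.8
Sensible, products 25→76.7 °C: 15719 kJ/h
Q = ΔH = -264930 kJ/h = -73.593 kW
Heat removed = 73.593 kW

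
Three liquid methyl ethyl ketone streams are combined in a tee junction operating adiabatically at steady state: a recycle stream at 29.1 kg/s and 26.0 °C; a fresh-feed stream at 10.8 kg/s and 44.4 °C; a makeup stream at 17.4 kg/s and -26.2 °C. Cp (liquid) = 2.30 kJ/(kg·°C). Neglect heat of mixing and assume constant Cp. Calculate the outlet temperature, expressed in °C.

T_out = 13.6 °C

No heat crosses the boundary, so H_out = H_in.
T_out = Σ ṁᵢCp,ᵢTᵢ / Σ ṁᵢCp,ᵢ
      = 1794.6 / 131.79 = 13.617 °C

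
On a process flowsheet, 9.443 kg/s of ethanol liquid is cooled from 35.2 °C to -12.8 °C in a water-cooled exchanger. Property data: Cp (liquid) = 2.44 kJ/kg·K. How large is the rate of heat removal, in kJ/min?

Q = ṁ·Cp·ΔT = 9.443 × 2.44 × (-12.8 − 35.2) = -1106 kJ/s
Cooling duty = 66358 kJ/min

Q_c = 66400 kJ/min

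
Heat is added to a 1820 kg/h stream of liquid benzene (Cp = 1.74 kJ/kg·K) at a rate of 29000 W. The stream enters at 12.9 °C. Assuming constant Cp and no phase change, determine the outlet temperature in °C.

Q = 29000 W = 104400 kJ/h
ΔT = Q/(ṁ·Cp) = 104400/(1820×1.74) = 32.967 K
T_out = 12.9 + 32.967 = 45.867 °C

T_out = 45.9 °C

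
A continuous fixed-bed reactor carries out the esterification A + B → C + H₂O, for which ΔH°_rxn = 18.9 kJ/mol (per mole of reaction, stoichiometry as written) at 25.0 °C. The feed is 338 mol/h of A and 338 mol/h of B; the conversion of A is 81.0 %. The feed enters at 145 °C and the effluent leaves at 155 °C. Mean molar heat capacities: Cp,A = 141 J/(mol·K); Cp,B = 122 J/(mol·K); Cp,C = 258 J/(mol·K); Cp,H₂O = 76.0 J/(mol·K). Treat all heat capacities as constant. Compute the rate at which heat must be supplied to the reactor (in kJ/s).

Extent of reaction ξ = 0.810 × 338 = 273.78 mol/h
Reaction term: ξ·ΔH°_rxn = 273.78 × 18.9 = 5174.4 kJ/h
Sensible, feed 145→25 °C: -10667 kJ/h
Outlet flows (mol/h): A 64.22, B 64.22, C 273.78, H₂O 273.78
Sensible, products 25→155 °C: 14083 kJ/h
Q = ΔH = 8590.4 kJ/h = 2.3862 kW
Heat supplied = 2.3862 kJ/s

Q_in = 2.39 kJ/s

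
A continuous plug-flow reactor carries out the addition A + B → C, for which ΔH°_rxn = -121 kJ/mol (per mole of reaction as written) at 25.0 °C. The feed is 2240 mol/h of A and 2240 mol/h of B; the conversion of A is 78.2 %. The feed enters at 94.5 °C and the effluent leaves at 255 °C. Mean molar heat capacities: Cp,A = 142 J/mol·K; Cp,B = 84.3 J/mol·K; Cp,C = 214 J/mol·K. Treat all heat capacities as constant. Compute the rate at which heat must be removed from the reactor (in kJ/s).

Extent of reaction ξ = 0.782 × 2240 = 1751.7 mol/h
Reaction term: ξ·ΔH°_rxn = 1751.7 × -121 = -211950 kJ/h
Sensible, feed 94.5→25 °C: -35230 kJ/h
Outlet flows (mol/h): A 488.32, B 488.32, C 1751.7
Sensible, products 25→255 °C: 111630 kJ/h
Q = ΔH = -135550 kJ/h = -37.653 kW
Heat removed = 37.653 kJ/s

Q_out = 37.7 kJ/s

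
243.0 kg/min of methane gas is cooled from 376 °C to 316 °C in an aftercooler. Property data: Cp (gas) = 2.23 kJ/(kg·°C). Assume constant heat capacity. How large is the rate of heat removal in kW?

Q_c = 542 kW

Q = ṁ·Cp·ΔT = 243.0 × 2.23 × (316 − 376) = -32513 kJ/min
Converting: 32513 / 60 s = 541.89 kW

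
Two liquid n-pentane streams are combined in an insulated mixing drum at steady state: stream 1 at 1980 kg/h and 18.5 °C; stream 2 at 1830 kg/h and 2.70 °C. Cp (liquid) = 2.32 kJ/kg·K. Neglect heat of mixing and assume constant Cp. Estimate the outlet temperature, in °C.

Energy balance with Q = 0: Σ ṁᵢCp,ᵢ(T_out − Tᵢ) = 0
Σ ṁᵢCp,ᵢTᵢ = 1980×2.32×18.5 + 1830×2.32×2.70 = 96445
Σ ṁᵢCp,ᵢ = 1980×2.32 + 1830×2.32 = 8839.2
T_out = 96445 / 8839.2 = 10.911 °C

T_out = 10.9 °C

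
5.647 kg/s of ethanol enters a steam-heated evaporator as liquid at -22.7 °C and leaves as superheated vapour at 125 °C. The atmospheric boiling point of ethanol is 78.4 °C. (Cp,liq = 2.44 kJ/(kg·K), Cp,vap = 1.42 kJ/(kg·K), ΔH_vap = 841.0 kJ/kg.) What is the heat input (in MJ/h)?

Q = 23500 MJ/h

liquid -22.7→78.4 °C: 246.68 kJ/kg
vaporisation at 78.4 °C: 841 kJ/kg
vapour 78.4→125 °C: 66.172 kJ/kg
Δh = 246.68 + 841 + 66.172 = 1153.9 kJ/kg
Q = ṁ·Δh = 5.647 kg/s × 1153.9 kJ/kg = 6515.8 kJ/s
|Q| = 6515.8 kW = 23457 MJ/h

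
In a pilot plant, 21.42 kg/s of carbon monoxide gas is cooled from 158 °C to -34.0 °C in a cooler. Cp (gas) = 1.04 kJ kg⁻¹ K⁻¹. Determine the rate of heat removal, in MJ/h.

Q = ṁ·Cp·ΔT = 21.42 × 1.04 × (-34.0 − 158) = -4277.1 kJ/s
Cooling duty = 15398 MJ/h

Q_c = 15400 MJ/h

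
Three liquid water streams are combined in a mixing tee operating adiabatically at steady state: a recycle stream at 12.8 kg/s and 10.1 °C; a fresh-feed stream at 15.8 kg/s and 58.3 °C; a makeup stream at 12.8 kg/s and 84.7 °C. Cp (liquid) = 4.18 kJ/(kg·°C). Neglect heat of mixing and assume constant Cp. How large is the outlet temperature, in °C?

Energy balance with Q = 0: Σ ṁᵢCp,ᵢ(T_out − Tᵢ) = 0
T_out = Σ ṁᵢCp,ᵢTᵢ / Σ ṁᵢCp,ᵢ
      = 8922.5 / 173.05 = 51.56 °C

T_out = 51.6 °C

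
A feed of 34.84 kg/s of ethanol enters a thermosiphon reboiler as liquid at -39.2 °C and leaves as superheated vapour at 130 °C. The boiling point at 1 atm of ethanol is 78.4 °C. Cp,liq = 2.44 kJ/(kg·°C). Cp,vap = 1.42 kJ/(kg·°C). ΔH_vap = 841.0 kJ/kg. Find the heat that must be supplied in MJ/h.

liquid -39.2→78.4 °C: 286.94 kJ/kg
vaporisation at 78.4 °C: 841 kJ/kg
vapour 78.4→130 °C: 73.272 kJ/kg
Δh = 286.94 + 841 + 73.272 = 1201.2 kJ/kg
Q = ṁ·Δh = 34.84 kg/s × 1201.2 kJ/kg = 41850 kJ/s
|Q| = 41850 kW = 150660 MJ/h

Q = 151000 MJ/h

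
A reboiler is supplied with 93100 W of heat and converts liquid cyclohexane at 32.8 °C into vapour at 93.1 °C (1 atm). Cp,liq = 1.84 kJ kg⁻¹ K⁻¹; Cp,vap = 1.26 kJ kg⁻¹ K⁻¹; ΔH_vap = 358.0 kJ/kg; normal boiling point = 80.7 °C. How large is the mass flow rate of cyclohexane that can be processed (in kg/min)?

Δh = 1.84×(80.7−32.8) + 358.0 + 1.26×(93.1−80.7) = 461.76 kJ/kg
Q = 93100 W = 93.1 kJ/s = 5586 kJ/min
ṁ = Q/Δh = 5586 / 461.76 = 12.097 kg/min

ṁ = 12.1 kg/min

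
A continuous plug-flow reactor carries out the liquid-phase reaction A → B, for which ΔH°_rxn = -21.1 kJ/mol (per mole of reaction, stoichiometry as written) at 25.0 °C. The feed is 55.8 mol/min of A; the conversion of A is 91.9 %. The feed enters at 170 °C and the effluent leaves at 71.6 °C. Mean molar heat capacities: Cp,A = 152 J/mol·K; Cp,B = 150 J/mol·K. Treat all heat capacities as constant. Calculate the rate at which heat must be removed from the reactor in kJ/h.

Q_out = 115000 kJ/h

Extent of reaction ξ = 0.919 × 55.8 = 51.28 mol/min
Reaction term: ξ·ΔH°_rxn = 51.28 × -21.1 = -1082 kJ/min
Sensible, feed 170→25 °C: -1229.8 kJ/min
Outlet flows (mol/min): A 4.5198, B 51.28
Sensible, products 25→71.6 °C: 390.46 kJ/min
Q = ΔH = -1921.4 kJ/min = -32.023 kW
Heat removed = 115280 kJ/h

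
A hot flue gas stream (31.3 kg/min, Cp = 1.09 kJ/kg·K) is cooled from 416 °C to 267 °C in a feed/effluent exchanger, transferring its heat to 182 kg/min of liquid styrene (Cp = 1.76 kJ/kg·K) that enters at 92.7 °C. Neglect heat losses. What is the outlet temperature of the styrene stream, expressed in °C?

Heat released by hot stream: Q = 31.3 × 1.09 × (416 − 267) = 5083.4 kJ/min
Energy balance on cold side (adiabatic exchanger): Q = ṁ_c·Cp_c·(T_c,out − T_c,in)
T_c,out = 92.7 + 5083.4/(182 × 1.76) = 108.57 °C

T_c,out = 109 °C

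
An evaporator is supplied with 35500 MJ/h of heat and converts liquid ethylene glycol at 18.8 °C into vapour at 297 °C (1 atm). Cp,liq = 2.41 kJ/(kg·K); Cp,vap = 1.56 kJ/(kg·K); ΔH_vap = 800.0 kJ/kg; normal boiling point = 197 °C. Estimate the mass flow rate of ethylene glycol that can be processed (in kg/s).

Δh = 2.41×(197−18.8) + 800.0 + 1.56×(297−197) = 1385.5 kJ/kg
Q = 35500 MJ/h = 9861.1 kJ/s = 9861.1 kJ/s
ṁ = Q/Δh = 9861.1 / 1385.5 = 7.1176 kg/s

ṁ = 7.12 kg/s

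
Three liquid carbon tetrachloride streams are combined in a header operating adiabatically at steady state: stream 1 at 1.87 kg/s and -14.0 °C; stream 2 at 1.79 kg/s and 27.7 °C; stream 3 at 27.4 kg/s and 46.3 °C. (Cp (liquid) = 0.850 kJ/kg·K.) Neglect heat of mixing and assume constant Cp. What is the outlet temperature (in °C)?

T_out = 41.6 °C

Adiabatic, steady state ⇒ Σ ṁᵢCp,ᵢ(T_out − Tᵢ) = 0
T_out = Σ ṁᵢCp,ᵢTᵢ / Σ ṁᵢCp,ᵢ
      = 1098.2 / 26.401 = 41.598 °C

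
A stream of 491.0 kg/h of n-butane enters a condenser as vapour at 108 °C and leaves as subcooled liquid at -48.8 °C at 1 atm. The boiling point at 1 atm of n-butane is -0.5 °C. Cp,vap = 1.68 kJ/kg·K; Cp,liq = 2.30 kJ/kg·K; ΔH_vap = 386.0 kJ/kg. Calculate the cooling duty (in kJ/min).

vapour 108→-0.5 °C: -182.28 kJ/kg
condensation at -0.5 °C: -386 kJ/kg
liquid -0.5→-48.8 °C: -111.09 kJ/kg
Δh = -182.28 + -386 + -111.09 = -679.37 kJ/kg
Q = ṁ·Δh = 491.0 kg/h × -679.37 kJ/kg = -333570 kJ/h
|Q| = 92.659 kW = 5559.5 kJ/min

Q_c = 5560 kJ/min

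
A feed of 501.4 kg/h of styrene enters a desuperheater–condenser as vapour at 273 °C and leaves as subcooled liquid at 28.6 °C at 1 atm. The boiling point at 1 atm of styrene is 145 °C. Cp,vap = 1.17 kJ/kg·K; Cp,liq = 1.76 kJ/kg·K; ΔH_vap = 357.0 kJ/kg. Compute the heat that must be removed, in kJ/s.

vapour 273→145 °C: -149.76 kJ/kg
condensation at 145 °C: -357 kJ/kg
liquid 145→28.6 °C: -204.86 kJ/kg
Δh = -149.76 + -357 + -204.86 = -711.62 kJ/kg
Q = ṁ·Δh = 501.4 kg/h × -711.62 kJ/kg = -356810 kJ/h
|Q| = 99.113 kW

Q_c = 99.1 kJ/s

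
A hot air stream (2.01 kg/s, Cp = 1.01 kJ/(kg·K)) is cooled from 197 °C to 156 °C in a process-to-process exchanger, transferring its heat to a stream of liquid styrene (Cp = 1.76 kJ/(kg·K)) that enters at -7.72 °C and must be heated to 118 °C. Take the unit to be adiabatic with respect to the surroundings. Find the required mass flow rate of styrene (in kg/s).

Heat released by hot stream: Q = 2.01 × 1.01 × (197 − 156) = 83.234 kJ/s
Energy balance on cold side (adiabatic exchanger): Q = ṁ_c·Cp_c·(T_c,out − T_c,in)
ṁ_c = 83.234 / [1.76 × (118 − -7.72)] = 0.37617 kg/s

ṁ_c = 0.376 kg/s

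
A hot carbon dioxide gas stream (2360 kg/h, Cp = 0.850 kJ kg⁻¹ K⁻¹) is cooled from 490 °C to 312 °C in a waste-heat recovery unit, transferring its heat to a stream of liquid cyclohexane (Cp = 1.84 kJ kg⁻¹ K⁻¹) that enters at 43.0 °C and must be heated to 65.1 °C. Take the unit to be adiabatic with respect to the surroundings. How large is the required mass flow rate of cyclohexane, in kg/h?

ṁ_c = 8780 kg/h

Heat released by hot stream: Q = 2360 × 0.850 × (490 − 312) = 357070 kJ/h
Energy balance on cold side (adiabatic exchanger): Q = ṁ_c·Cp_c·(T_c,out − T_c,in)
ṁ_c = 357070 / [1.84 × (65.1 − 43.0)] = 8780.9 kg/h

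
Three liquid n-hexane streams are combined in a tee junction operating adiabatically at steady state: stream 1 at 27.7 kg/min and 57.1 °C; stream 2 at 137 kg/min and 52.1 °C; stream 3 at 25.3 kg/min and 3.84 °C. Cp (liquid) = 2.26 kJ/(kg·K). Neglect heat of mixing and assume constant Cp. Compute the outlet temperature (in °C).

T_out = 46.4 °C

Energy balance with Q = 0: Σ ṁᵢCp,ᵢ(T_out − Tᵢ) = 0
T_out = Σ ṁᵢCp,ᵢTᵢ / Σ ṁᵢCp,ᵢ
      = 19925 / 429.4 = 46.403 °C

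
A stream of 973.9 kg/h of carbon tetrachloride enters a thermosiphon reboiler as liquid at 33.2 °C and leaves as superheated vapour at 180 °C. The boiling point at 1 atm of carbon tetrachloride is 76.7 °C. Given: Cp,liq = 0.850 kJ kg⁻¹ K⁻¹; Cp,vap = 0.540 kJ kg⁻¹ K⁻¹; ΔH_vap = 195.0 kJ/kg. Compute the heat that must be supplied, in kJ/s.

liquid 33.2→76.7 °C: 36.975 kJ/kg
vaporisation at 76.7 °C: 195 kJ/kg
vapour 76.7→180 °C: 55.782 kJ/kg
Δh = 36.975 + 195 + 55.782 = 287.76 kJ/kg
Q = ṁ·Δh = 973.9 kg/h × 287.76 kJ/kg = 280250 kJ/h
|Q| = 77.846 kW

Q = 77.8 kJ/s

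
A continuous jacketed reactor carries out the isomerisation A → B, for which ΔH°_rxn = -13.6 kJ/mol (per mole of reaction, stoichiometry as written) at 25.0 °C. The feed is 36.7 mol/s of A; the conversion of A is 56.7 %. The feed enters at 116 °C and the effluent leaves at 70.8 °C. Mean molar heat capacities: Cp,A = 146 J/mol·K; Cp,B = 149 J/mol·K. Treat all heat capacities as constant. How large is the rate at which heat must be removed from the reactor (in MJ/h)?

Extent of reaction ξ = 0.567 × 36.7 = 20.809 mol/s
Reaction term: ξ·ΔH°_rxn = 20.809 × -13.6 = -283 kJ/s
Sensible, feed 116→25 °C: -487.6 kJ/s
Outlet flows (mol/s): A 15.891, B 20.809
Sensible, products 25→70.8 °C: 248.26 kJ/s
Q = ΔH = -522.33 kJ/s = -522.33 kW
Heat removed = 1880.4 MJ/h

Q_out = 1880 MJ/h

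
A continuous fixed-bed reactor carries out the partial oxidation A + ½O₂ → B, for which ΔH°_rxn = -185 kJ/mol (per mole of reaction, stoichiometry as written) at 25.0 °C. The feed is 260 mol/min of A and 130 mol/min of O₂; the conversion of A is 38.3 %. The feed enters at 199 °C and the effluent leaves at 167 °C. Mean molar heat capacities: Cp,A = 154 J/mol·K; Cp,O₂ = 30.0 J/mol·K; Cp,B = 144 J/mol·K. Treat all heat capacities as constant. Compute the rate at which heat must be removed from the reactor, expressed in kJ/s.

Extent of reaction ξ = 0.383 × 260 = 99.58 mol/min
Reaction term: ξ·ΔH°_rxn = 99.58 × -185 = -18422 kJ/min
Sensible, feed 199→25 °C: -7645.6 kJ/min
Outlet flows (mol/min): A 160.42, O₂ 80.21, B 99.58
Sensible, products 25→167 °C: 5886 kJ/min
Q = ΔH = -20182 kJ/min = -336.36 kW
Heat removed = 336.36 kJ/s

Q_out = 336 kJ/s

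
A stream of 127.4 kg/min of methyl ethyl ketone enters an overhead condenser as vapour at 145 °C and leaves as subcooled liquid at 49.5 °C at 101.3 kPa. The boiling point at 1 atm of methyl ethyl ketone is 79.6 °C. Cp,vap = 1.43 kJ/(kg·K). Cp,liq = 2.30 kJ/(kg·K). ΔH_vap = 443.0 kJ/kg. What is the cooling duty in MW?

Q_c = 1.29 MW

vapour 145→79.6 °C: -93.522 kJ/kg
condensation at 79.6 °C: -443 kJ/kg
liquid 79.6→49.5 °C: -69.23 kJ/kg
Δh = -93.522 + -443 + -69.23 = -605.75 kJ/kg
Q = ṁ·Δh = 127.4 kg/min × -605.75 kJ/kg = -77173 kJ/min
|Q| = 1286.2 kW = 1.2862 MW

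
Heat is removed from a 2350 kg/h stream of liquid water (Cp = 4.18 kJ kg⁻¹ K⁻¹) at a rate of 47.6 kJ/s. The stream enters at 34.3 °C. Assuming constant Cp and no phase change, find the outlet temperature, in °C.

Q = 47.6 kJ/s = 171360 kJ/h
ΔT = Q/(ṁ·Cp) = 171360/(2350×4.18) = 17.445 K
T_out = 34.3 − 17.445 = 16.855 °C

T_out = 16.9 °C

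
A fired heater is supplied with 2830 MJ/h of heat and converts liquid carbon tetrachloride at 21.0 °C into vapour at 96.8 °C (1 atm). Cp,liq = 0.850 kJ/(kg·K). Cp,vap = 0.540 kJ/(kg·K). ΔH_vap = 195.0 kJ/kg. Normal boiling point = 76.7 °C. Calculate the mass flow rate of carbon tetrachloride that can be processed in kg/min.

ṁ = 186 kg/min

Δh = 0.850×(76.7−21.0) + 195.0 + 0.540×(96.8−76.7) = 253.2 kJ/kg
Q = 2830 MJ/h = 786.11 kJ/s = 47167 kJ/min
ṁ = Q/Δh = 47167 / 253.2 = 186.28 kg/min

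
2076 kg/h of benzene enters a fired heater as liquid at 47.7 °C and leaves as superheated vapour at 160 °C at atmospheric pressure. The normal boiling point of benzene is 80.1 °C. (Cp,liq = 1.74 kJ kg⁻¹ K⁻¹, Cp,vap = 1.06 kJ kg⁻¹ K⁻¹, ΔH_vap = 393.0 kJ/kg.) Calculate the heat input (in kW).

liquid 47.7→80.1 °C: 56.376 kJ/kg
vaporisation at 80.1 °C: 393 kJ/kg
vapour 80.1→160 °C: 84.694 kJ/kg
Δh = 56.376 + 393 + 84.694 = 534.07 kJ/kg
Q = ṁ·Δh = 2076 kg/h × 534.07 kJ/kg = 1.1087e+06 kJ/h
|Q| = 307.98 kW

Q = 308 kW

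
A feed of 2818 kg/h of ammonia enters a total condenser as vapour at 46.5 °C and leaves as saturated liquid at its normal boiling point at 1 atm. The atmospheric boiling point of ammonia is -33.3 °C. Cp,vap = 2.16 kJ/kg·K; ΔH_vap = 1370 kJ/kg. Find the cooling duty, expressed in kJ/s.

Q_c = 1210 kJ/s

vapour 46.5→-33.3 °C: -172.37 kJ/kg
condensation at -33.3 °C: -1370 kJ/kg
Δh = -172.37 + -1370 = -1542.4 kJ/kg
Q = ṁ·Δh = 2818 kg/h × -1542.4 kJ/kg = -4.3464e+06 kJ/h
|Q| = 1207.3 kW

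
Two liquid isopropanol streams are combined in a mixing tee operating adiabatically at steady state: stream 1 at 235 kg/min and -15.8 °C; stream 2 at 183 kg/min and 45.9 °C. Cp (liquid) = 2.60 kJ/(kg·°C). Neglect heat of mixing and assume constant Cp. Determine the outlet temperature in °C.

T_out = 11.2 °C

Energy balance with Q = 0: Σ ṁᵢCp,ᵢ(T_out − Tᵢ) = 0
Σ ṁᵢCp,ᵢTᵢ = 235×2.60×-15.8 + 183×2.60×45.9 = 12185
Σ ṁᵢCp,ᵢ = 235×2.60 + 183×2.60 = 1086.8
T_out = 12185 / 1086.8 = 11.212 °C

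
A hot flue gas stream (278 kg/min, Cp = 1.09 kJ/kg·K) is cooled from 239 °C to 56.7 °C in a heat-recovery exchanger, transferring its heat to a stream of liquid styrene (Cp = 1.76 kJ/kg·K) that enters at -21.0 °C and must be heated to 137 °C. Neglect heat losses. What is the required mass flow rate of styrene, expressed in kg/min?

ṁ_c = 199 kg/min

Heat released by hot stream: Q = 278 × 1.09 × (239 − 56.7) = 55241 kJ/min
Energy balance on cold side (adiabatic exchanger): Q = ṁ_c·Cp_c·(T_c,out − T_c,in)
ṁ_c = 55241 / [1.76 × (137 − -21.0)] = 198.65 kg/min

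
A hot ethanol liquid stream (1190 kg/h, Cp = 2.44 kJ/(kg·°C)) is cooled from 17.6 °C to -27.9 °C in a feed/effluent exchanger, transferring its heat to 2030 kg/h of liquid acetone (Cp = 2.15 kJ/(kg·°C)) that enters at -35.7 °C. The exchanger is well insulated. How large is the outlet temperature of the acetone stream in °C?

T_c,out = -5.43 °C

Heat released by hot stream: Q = 1190 × 2.44 × (17.6 − -27.9) = 132110 kJ/h
Energy balance on cold side (adiabatic exchanger): Q = ṁ_c·Cp_c·(T_c,out − T_c,in)
T_c,out = -35.7 + 132110/(2030 × 2.15) = -5.4299 °C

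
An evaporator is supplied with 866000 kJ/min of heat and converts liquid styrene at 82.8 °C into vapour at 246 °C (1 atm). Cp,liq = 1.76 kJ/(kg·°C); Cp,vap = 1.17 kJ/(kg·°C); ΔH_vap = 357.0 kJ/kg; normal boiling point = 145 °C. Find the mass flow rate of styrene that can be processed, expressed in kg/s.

ṁ = 24.7 kg/s

Δh = 1.76×(145−82.8) + 357.0 + 1.17×(246−145) = 584.64 kJ/kg
Q = 866000 kJ/min = 14433 kJ/s = 14433 kJ/s
ṁ = Q/Δh = 14433 / 584.64 = 24.687 kg/s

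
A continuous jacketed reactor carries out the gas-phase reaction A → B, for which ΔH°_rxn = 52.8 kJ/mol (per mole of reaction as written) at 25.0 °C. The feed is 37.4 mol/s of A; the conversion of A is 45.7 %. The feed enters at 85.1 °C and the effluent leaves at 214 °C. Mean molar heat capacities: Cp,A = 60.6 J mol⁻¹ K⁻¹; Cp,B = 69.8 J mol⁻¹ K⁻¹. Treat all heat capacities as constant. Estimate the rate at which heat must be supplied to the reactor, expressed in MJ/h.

Extent of reaction ξ = 0.457 × 37.4 = 17.092 mol/s
Reaction term: ξ·ΔH°_rxn = 17.092 × 52.8 = 902.45 kJ/s
Sensible, feed 85.1→25 °C: -136.21 kJ/s
Outlet flows (mol/s): A 20.308, B 17.092
Sensible, products 25→214 °C: 458.08 kJ/s
Q = ΔH = 1224.3 kJ/s = 1224.3 kW
Heat supplied = 4407.5 MJ/h

Q_in = 4410 MJ/h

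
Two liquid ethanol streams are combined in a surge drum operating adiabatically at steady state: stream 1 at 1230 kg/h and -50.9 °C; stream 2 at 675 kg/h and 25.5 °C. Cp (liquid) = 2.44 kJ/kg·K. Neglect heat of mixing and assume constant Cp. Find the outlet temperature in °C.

No heat crosses the boundary, so H_out = H_in.
Σ ṁᵢCp,ᵢTᵢ = 1230×2.44×-50.9 + 675×2.44×25.5 = -110760
Σ ṁᵢCp,ᵢ = 1230×2.44 + 675×2.44 = 4648.2
T_out = -110760 / 4648.2 = -23.829 °C

T_out = -23.8 °C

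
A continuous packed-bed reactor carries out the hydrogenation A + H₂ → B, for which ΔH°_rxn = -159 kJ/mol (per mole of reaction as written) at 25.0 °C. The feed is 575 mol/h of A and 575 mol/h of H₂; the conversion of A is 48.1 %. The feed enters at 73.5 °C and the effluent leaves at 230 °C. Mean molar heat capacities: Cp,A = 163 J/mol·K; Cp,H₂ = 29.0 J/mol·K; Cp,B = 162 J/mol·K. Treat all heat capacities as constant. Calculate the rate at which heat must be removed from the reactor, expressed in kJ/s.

Q_out = 7.89 kJ/s

Extent of reaction ξ = 0.481 × 575 = 276.57 mol/h
Reaction term: ξ·ΔH°_rxn = 276.57 × -159 = -43975 kJ/h
Sensible, feed 73.5→25 °C: -5354.4 kJ/h
Outlet flows (mol/h): A 298.43, H₂ 298.43, B 276.57
Sensible, products 25→230 °C: 20931 kJ/h
Q = ΔH = -28399 kJ/h = -7.8885 kW
Heat removed = 7.8885 kJ/s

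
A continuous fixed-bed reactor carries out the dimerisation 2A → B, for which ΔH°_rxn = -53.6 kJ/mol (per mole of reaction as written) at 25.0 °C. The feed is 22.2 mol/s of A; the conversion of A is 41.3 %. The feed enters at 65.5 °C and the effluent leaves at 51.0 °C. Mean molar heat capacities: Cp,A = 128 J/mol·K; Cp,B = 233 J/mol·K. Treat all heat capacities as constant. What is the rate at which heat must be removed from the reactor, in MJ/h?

Extent of reaction ξ = 0.413 × 22.2 / 2 = 4.5843 mol/s
Reaction term: ξ·ΔH°_rxn = 4.5843 × -53.6 = -245.72 kJ/s
Sensible, feed 65.5→25 °C: -115.08 kJ/s
Outlet flows (mol/s): A 13.031, B 4.5843
Sensible, products 25→51.0 °C: 71.14 kJ/s
Q = ΔH = -289.66 kJ/s = -289.66 kW
Heat removed = 1042.8 MJ/h

Q_out = 1040 MJ/h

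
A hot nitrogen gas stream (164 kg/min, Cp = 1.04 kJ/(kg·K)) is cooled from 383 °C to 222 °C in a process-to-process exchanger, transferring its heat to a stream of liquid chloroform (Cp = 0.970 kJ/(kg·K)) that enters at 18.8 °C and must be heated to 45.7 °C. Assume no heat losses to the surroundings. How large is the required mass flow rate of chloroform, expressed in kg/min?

ṁ_c = 1050 kg/min

Heat released by hot stream: Q = 164 × 1.04 × (383 − 222) = 27460 kJ/min
Energy balance on cold side (adiabatic exchanger): Q = ṁ_c·Cp_c·(T_c,out − T_c,in)
ṁ_c = 27460 / [0.970 × (45.7 − 18.8)] = 1052.4 kg/min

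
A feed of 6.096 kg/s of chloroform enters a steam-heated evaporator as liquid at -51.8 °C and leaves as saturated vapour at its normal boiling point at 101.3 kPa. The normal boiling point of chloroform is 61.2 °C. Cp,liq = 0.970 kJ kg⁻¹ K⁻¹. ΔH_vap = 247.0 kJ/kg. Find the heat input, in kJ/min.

liquid -51.8→61.2 °C: 109.61 kJ/kg
vaporisation at 61.2 °C: 247 kJ/kg
Δh = 109.61 + 247 = 356.61 kJ/kg
Q = ṁ·Δh = 6.096 kg/s × 356.61 kJ/kg = 2173.9 kJ/s
|Q| = 2173.9 kW = 130430 kJ/min

Q = 130000 kJ/min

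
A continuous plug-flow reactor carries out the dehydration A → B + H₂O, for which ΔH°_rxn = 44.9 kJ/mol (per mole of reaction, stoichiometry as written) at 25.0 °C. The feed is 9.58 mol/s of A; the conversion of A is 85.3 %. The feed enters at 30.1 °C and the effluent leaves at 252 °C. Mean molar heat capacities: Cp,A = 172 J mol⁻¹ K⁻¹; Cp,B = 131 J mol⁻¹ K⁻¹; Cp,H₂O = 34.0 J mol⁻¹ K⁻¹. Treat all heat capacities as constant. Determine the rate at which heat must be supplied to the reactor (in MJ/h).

Q_in = 2590 MJ/h

Extent of reaction ξ = 0.853 × 9.58 = 8.1717 mol/s
Reaction term: ξ·ΔH°_rxn = 8.1717 × 44.9 = 366.91 kJ/s
Sensible, feed 30.1→25 °C: -8.4036 kJ/s
Outlet flows (mol/s): A 1.4083, B 8.1717, H₂O 8.1717
Sensible, products 25→252 °C: 361.06 kJ/s
Q = ΔH = 719.56 kJ/s = 719.56 kW
Heat supplied = 2590.4 MJ/h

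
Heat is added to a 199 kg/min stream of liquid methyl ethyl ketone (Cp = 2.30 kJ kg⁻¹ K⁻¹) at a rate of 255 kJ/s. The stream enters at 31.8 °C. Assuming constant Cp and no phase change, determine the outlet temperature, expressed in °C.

T_out = 65.2 °C

Q = 255 kJ/s = 15300 kJ/min
ΔT = Q/(ṁ·Cp) = 15300/(199×2.30) = 33.428 K
T_out = 31.8 + 33.428 = 65.228 °C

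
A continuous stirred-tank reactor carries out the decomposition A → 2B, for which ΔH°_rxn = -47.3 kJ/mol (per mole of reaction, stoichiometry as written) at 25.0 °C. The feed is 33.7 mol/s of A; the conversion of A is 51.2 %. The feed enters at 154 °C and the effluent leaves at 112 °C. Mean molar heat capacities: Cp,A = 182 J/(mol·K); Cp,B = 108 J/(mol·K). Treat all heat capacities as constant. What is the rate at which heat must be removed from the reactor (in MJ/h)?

Q_out = 3680 MJ/h

Extent of reaction ξ = 0.512 × 33.7 = 17.254 mol/s
Reaction term: ξ·ΔH°_rxn = 17.254 × -47.3 = -816.13 kJ/s
Sensible, feed 154→25 °C: -791.21 kJ/s
Outlet flows (mol/s): A 16.446, B 34.509
Sensible, products 25→112 °C: 584.64 kJ/s
Q = ΔH = -1022.7 kJ/s = -1022.7 kW
Heat removed = 3681.7 MJ/h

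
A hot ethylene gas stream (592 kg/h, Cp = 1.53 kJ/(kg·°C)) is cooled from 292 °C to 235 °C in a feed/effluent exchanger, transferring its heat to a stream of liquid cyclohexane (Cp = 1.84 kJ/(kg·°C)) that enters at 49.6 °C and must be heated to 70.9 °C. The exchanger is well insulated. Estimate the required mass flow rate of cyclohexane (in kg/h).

Heat released by hot stream: Q = 592 × 1.53 × (292 − 235) = 51628 kJ/h
Energy balance on cold side (adiabatic exchanger): Q = ṁ_c·Cp_c·(T_c,out − T_c,in)
ṁ_c = 51628 / [1.84 × (70.9 − 49.6)] = 1317.3 kg/h

ṁ_c = 1320 kg/h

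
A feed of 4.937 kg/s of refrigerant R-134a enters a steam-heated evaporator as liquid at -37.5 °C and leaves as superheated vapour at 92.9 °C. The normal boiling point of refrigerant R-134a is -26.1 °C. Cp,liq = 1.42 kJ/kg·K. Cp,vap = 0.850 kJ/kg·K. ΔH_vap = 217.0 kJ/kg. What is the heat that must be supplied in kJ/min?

Q = 99000 kJ/min

liquid -37.5→-26.1 °C: 16.188 kJ/kg
vaporisation at -26.1 °C: 217 kJ/kg
vapour -26.1→92.9 °C: 101.15 kJ/kg
Δh = 16.188 + 217 + 101.15 = 334.34 kJ/kg
Q = ṁ·Δh = 4.937 kg/s × 334.34 kJ/kg = 1650.6 kJ/s
|Q| = 1650.6 kW = 99038 kJ/min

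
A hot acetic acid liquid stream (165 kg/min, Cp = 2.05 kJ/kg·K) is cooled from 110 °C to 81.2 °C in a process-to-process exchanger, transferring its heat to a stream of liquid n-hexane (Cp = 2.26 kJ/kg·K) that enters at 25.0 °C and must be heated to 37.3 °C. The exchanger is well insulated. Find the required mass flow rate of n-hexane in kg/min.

Heat released by hot stream: Q = 165 × 2.05 × (110 − 81.2) = 9741.6 kJ/min
Energy balance on cold side (adiabatic exchanger): Q = ṁ_c·Cp_c·(T_c,out − T_c,in)
ṁ_c = 9741.6 / [2.26 × (37.3 − 25.0)] = 350.44 kg/min

ṁ_c = 350 kg/min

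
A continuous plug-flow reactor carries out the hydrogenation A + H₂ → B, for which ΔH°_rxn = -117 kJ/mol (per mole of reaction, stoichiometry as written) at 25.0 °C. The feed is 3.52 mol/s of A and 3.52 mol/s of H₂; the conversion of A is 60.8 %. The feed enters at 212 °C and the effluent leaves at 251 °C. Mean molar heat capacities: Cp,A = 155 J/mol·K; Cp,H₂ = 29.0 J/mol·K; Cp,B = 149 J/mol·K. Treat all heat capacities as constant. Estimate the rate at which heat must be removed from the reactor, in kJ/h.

Extent of reaction ξ = 0.608 × 3.52 = 2.1402 mol/s
Reaction term: ξ·ΔH°_rxn = 2.1402 × -117 = -250.4 kJ/s
Sensible, feed 212→25 °C: -121.12 kJ/s
Outlet flows (mol/s): A 1.3798, H₂ 1.3798, B 2.1402
Sensible, products 25→251 °C: 129.45 kJ/s
Q = ΔH = -242.07 kJ/s = -242.07 kW
Heat removed = 871440 kJ/h

Q_out = 871000 kJ/h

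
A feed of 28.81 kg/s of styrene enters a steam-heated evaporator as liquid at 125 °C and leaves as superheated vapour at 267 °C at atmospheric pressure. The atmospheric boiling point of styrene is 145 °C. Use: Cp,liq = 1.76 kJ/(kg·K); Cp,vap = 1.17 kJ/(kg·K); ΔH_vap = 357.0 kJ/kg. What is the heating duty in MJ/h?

liquid 125→145 °C: 35.2 kJ/kg
vaporisation at 145 °C: 357 kJ/kg
vapour 145→267 °C: 142.74 kJ/kg
Δh = 35.2 + 357 + 142.74 = 534.94 kJ/kg
Q = ṁ·Δh = 28.81 kg/s × 534.94 kJ/kg = 15412 kJ/s
|Q| = 15412 kW = 55482 MJ/h

Q = 55500 MJ/h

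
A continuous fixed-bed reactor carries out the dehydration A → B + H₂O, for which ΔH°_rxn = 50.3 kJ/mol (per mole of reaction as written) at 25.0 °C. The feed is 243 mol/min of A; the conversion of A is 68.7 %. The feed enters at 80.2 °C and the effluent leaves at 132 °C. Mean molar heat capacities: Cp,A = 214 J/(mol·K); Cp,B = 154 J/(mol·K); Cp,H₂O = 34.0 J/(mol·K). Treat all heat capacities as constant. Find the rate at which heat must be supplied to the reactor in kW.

Q_in = 177 kW

Extent of reaction ξ = 0.687 × 243 = 166.94 mol/min
Reaction term: ξ·ΔH°_rxn = 166.94 × 50.3 = 8397.1 kJ/min
Sensible, feed 80.2→25 °C: -2870.5 kJ/min
Outlet flows (mol/min): A 76.059, B 166.94, H₂O 166.94
Sensible, products 25→132 °C: 5099.8 kJ/min
Q = ΔH = 10626 kJ/min = 177.11 kW
Heat supplied = 177.11 kW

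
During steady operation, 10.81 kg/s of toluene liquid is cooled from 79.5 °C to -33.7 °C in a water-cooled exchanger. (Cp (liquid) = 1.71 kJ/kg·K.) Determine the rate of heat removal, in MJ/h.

Q = ṁ·Cp·ΔT = 10.81 × 1.71 × (-33.7 − 79.5) = -2092.5 kJ/s
Cooling duty = 7533 MJ/h

Q_c = 7530 MJ/h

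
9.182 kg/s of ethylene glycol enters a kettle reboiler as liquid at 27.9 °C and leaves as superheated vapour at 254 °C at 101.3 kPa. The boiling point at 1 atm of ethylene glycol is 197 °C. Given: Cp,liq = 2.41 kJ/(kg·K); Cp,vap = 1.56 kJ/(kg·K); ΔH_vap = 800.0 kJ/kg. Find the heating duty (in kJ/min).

liquid 27.9→197 °C: 407.53 kJ/kg
vaporisation at 197 °C: 800 kJ/kg
vapour 197→254 °C: 88.92 kJ/kg
Δh = 407.53 + 800 + 88.92 = 1296.5 kJ/kg
Q = ṁ·Δh = 9.182 kg/s × 1296.5 kJ/kg = 11904 kJ/s
|Q| = 11904 kW = 714240 kJ/min

Q = 714000 kJ/min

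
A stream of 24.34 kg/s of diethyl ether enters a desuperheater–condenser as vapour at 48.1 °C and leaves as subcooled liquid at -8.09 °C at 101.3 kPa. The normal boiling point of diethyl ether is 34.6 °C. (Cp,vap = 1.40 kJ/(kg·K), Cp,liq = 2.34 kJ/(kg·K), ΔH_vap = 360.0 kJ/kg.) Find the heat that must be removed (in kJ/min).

vapour 48.1→34.6 °C: -18.9 kJ/kg
condensation at 34.6 °C: -360 kJ/kg
liquid 34.6→-8.09 °C: -99.895 kJ/kg
Δh = -18.9 + -360 + -99.895 = -478.79 kJ/kg
Q = ṁ·Δh = 24.34 kg/s × -478.79 kJ/kg = -11654 kJ/s
|Q| = 11654 kW = 699230 kJ/min

Q_c = 699000 kJ/min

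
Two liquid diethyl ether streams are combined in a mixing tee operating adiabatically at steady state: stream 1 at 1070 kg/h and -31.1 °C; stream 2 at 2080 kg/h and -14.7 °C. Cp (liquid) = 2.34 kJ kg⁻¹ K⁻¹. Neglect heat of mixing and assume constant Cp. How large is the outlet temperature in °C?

No heat crosses the boundary, so H_out = H_in.
Σ ṁᵢCp,ᵢTᵢ = 1070×2.34×-31.1 + 2080×2.34×-14.7 = -149420
Σ ṁᵢCp,ᵢ = 1070×2.34 + 2080×2.34 = 7371
T_out = -149420 / 7371 = -20.271 °C

T_out = -20.3 °C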